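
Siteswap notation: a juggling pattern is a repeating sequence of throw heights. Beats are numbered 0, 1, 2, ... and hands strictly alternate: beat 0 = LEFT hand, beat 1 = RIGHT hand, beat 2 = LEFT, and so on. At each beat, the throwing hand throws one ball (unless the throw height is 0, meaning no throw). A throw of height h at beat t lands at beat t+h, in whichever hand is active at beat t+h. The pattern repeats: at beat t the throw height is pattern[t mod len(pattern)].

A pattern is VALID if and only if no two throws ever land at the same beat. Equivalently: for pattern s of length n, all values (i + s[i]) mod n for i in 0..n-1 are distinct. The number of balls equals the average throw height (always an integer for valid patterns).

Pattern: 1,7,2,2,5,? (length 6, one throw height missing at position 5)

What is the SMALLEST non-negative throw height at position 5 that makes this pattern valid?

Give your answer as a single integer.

Answer: 1

Derivation:
i=0: (0 + 1) mod 6 = 1
i=1: (1 + 7) mod 6 = 2
i=2: (2 + 2) mod 6 = 4
i=3: (3 + 2) mod 6 = 5
i=4: (4 + 5) mod 6 = 3
i=5: s[i]=? (unknown)
Known residues: [1, 2, 3, 4, 5]; need a permutation of 0..5, so missing residue r = 0
Need (5 + s) mod 6 = 0; smallest s = (0 - 5) mod 6 = 1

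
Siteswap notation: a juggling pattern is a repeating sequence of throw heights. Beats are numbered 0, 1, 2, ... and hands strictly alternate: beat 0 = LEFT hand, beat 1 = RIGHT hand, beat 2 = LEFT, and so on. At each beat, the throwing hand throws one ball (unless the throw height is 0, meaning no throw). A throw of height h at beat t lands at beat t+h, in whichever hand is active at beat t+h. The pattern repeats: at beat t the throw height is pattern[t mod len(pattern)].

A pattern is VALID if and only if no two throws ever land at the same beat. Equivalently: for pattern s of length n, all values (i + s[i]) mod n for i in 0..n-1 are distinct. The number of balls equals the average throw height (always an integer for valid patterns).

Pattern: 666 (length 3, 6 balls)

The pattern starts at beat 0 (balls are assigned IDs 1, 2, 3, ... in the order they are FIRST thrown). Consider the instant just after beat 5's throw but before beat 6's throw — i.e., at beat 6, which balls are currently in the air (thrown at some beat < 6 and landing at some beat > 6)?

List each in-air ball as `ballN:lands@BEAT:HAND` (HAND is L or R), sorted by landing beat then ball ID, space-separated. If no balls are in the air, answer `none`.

Beat 0 (L): throw ball1 h=6 -> lands@6:L; in-air after throw: [b1@6:L]
Beat 1 (R): throw ball2 h=6 -> lands@7:R; in-air after throw: [b1@6:L b2@7:R]
Beat 2 (L): throw ball3 h=6 -> lands@8:L; in-air after throw: [b1@6:L b2@7:R b3@8:L]
Beat 3 (R): throw ball4 h=6 -> lands@9:R; in-air after throw: [b1@6:L b2@7:R b3@8:L b4@9:R]
Beat 4 (L): throw ball5 h=6 -> lands@10:L; in-air after throw: [b1@6:L b2@7:R b3@8:L b4@9:R b5@10:L]
Beat 5 (R): throw ball6 h=6 -> lands@11:R; in-air after throw: [b1@6:L b2@7:R b3@8:L b4@9:R b5@10:L b6@11:R]
Beat 6 (L): throw ball1 h=6 -> lands@12:L; in-air after throw: [b2@7:R b3@8:L b4@9:R b5@10:L b6@11:R b1@12:L]

Answer: ball2:lands@7:R ball3:lands@8:L ball4:lands@9:R ball5:lands@10:L ball6:lands@11:R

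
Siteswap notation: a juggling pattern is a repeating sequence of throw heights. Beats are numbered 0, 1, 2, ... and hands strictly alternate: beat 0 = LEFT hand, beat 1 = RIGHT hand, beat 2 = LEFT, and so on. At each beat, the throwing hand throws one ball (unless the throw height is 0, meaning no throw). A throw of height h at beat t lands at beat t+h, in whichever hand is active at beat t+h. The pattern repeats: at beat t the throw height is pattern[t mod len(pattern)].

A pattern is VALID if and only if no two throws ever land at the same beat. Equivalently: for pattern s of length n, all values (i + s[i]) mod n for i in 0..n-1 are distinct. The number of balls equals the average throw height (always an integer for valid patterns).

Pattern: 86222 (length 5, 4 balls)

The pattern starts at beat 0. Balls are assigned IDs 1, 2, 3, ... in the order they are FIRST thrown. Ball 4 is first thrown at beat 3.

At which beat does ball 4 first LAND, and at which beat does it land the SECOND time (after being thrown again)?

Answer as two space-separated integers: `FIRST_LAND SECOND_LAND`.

Answer: 5 13

Derivation:
Beat 0 (L): throw ball1 h=8 -> lands@8:L; in-air after throw: [b1@8:L]
Beat 1 (R): throw ball2 h=6 -> lands@7:R; in-air after throw: [b2@7:R b1@8:L]
Beat 2 (L): throw ball3 h=2 -> lands@4:L; in-air after throw: [b3@4:L b2@7:R b1@8:L]
Beat 3 (R): throw ball4 h=2 -> lands@5:R; in-air after throw: [b3@4:L b4@5:R b2@7:R b1@8:L]
Beat 4 (L): throw ball3 h=2 -> lands@6:L; in-air after throw: [b4@5:R b3@6:L b2@7:R b1@8:L]
Beat 5 (R): throw ball4 h=8 -> lands@13:R; in-air after throw: [b3@6:L b2@7:R b1@8:L b4@13:R]
Beat 6 (L): throw ball3 h=6 -> lands@12:L; in-air after throw: [b2@7:R b1@8:L b3@12:L b4@13:R]
Beat 7 (R): throw ball2 h=2 -> lands@9:R; in-air after throw: [b1@8:L b2@9:R b3@12:L b4@13:R]
Beat 8 (L): throw ball1 h=2 -> lands@10:L; in-air after throw: [b2@9:R b1@10:L b3@12:L b4@13:R]
Beat 9 (R): throw ball2 h=2 -> lands@11:R; in-air after throw: [b1@10:L b2@11:R b3@12:L b4@13:R]
Beat 10 (L): throw ball1 h=8 -> lands@18:L; in-air after throw: [b2@11:R b3@12:L b4@13:R b1@18:L]
Beat 11 (R): throw ball2 h=6 -> lands@17:R; in-air after throw: [b3@12:L b4@13:R b2@17:R b1@18:L]
Beat 12 (L): throw ball3 h=2 -> lands@14:L; in-air after throw: [b4@13:R b3@14:L b2@17:R b1@18:L]
Beat 13 (R): throw ball4 h=2 -> lands@15:R; in-air after throw: [b3@14:L b4@15:R b2@17:R b1@18:L]
Ball 4: thrown@3 h=2 -> first land @5; rethrown@5 h=8 -> second land @13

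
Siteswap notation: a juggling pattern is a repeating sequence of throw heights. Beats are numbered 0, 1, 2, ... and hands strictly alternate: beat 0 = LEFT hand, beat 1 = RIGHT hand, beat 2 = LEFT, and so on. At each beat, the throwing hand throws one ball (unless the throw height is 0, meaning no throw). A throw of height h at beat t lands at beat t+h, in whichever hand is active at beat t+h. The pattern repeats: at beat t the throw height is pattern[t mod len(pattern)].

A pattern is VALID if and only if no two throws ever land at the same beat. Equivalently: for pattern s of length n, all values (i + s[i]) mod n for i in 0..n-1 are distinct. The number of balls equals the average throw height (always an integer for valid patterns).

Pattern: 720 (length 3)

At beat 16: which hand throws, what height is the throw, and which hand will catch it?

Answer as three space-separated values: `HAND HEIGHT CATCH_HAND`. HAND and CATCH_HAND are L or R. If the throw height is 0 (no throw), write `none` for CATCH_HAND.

Answer: L 2 L

Derivation:
Beat 16: 16 mod 2 = 0, so hand = L
Throw height = pattern[16 mod 3] = pattern[1] = 2
Lands at beat 16+2=18, 18 mod 2 = 0, so catch hand = L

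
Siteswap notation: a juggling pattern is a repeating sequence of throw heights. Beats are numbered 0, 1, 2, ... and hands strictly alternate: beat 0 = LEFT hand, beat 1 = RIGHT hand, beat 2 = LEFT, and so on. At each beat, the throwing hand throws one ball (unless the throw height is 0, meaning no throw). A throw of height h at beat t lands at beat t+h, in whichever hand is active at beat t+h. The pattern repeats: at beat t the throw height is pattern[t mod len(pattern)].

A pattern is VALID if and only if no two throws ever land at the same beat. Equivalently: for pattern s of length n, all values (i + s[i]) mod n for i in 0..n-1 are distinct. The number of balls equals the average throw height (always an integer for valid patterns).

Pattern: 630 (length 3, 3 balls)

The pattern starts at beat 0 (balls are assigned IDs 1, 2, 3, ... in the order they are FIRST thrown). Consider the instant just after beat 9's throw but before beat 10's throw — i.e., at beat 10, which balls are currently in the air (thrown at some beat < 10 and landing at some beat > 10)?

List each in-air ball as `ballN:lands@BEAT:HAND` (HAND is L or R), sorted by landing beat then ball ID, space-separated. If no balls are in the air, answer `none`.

Answer: ball1:lands@12:L ball3:lands@15:R

Derivation:
Beat 0 (L): throw ball1 h=6 -> lands@6:L; in-air after throw: [b1@6:L]
Beat 1 (R): throw ball2 h=3 -> lands@4:L; in-air after throw: [b2@4:L b1@6:L]
Beat 3 (R): throw ball3 h=6 -> lands@9:R; in-air after throw: [b2@4:L b1@6:L b3@9:R]
Beat 4 (L): throw ball2 h=3 -> lands@7:R; in-air after throw: [b1@6:L b2@7:R b3@9:R]
Beat 6 (L): throw ball1 h=6 -> lands@12:L; in-air after throw: [b2@7:R b3@9:R b1@12:L]
Beat 7 (R): throw ball2 h=3 -> lands@10:L; in-air after throw: [b3@9:R b2@10:L b1@12:L]
Beat 9 (R): throw ball3 h=6 -> lands@15:R; in-air after throw: [b2@10:L b1@12:L b3@15:R]
Beat 10 (L): throw ball2 h=3 -> lands@13:R; in-air after throw: [b1@12:L b2@13:R b3@15:R]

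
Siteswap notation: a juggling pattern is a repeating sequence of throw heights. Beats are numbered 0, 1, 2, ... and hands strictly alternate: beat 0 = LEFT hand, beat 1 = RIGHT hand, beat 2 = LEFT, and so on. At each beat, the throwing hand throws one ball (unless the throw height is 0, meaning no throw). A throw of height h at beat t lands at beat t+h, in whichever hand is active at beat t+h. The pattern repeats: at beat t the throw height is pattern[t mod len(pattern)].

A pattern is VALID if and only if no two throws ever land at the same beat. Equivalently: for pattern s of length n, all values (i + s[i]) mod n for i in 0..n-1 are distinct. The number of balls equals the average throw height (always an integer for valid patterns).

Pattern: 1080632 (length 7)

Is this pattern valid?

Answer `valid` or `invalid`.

Answer: invalid

Derivation:
i=0: (i + s[i]) mod n = (0 + 1) mod 7 = 1
i=1: (i + s[i]) mod n = (1 + 0) mod 7 = 1
i=2: (i + s[i]) mod n = (2 + 8) mod 7 = 3
i=3: (i + s[i]) mod n = (3 + 0) mod 7 = 3
i=4: (i + s[i]) mod n = (4 + 6) mod 7 = 3
i=5: (i + s[i]) mod n = (5 + 3) mod 7 = 1
i=6: (i + s[i]) mod n = (6 + 2) mod 7 = 1
Residues: [1, 1, 3, 3, 3, 1, 1], distinct: False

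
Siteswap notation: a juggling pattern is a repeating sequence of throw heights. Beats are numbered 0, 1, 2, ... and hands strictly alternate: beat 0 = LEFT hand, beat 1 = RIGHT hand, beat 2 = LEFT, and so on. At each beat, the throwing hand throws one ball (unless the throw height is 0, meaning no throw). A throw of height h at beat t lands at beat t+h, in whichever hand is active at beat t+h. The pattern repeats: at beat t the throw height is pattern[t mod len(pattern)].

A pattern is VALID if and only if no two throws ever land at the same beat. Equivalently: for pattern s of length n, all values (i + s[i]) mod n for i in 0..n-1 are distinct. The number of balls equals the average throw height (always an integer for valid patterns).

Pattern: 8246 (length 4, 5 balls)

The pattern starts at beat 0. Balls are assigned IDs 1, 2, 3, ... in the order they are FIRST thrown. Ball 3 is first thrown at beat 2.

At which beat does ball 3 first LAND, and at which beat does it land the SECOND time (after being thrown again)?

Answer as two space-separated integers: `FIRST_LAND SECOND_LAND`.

Beat 0 (L): throw ball1 h=8 -> lands@8:L; in-air after throw: [b1@8:L]
Beat 1 (R): throw ball2 h=2 -> lands@3:R; in-air after throw: [b2@3:R b1@8:L]
Beat 2 (L): throw ball3 h=4 -> lands@6:L; in-air after throw: [b2@3:R b3@6:L b1@8:L]
Beat 3 (R): throw ball2 h=6 -> lands@9:R; in-air after throw: [b3@6:L b1@8:L b2@9:R]
Beat 4 (L): throw ball4 h=8 -> lands@12:L; in-air after throw: [b3@6:L b1@8:L b2@9:R b4@12:L]
Beat 5 (R): throw ball5 h=2 -> lands@7:R; in-air after throw: [b3@6:L b5@7:R b1@8:L b2@9:R b4@12:L]
Beat 6 (L): throw ball3 h=4 -> lands@10:L; in-air after throw: [b5@7:R b1@8:L b2@9:R b3@10:L b4@12:L]
Beat 7 (R): throw ball5 h=6 -> lands@13:R; in-air after throw: [b1@8:L b2@9:R b3@10:L b4@12:L b5@13:R]
Beat 8 (L): throw ball1 h=8 -> lands@16:L; in-air after throw: [b2@9:R b3@10:L b4@12:L b5@13:R b1@16:L]
Beat 9 (R): throw ball2 h=2 -> lands@11:R; in-air after throw: [b3@10:L b2@11:R b4@12:L b5@13:R b1@16:L]
Beat 10 (L): throw ball3 h=4 -> lands@14:L; in-air after throw: [b2@11:R b4@12:L b5@13:R b3@14:L b1@16:L]
Ball 3: thrown@2 h=4 -> first land @6; rethrown@6 h=4 -> second land @10

Answer: 6 10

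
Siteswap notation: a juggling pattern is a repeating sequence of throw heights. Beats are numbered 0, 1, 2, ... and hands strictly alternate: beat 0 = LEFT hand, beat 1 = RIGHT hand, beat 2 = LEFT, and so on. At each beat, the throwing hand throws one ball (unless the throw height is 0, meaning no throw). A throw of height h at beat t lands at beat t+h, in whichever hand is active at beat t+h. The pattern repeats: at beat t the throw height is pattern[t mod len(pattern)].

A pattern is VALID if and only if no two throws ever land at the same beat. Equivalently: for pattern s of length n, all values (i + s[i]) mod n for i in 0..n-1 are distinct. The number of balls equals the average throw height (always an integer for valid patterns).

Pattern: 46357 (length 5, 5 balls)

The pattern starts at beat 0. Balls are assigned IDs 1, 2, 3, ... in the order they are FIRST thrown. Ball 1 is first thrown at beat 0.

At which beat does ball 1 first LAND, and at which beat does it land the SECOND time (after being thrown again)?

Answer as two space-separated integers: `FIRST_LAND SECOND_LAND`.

Answer: 4 11

Derivation:
Beat 0 (L): throw ball1 h=4 -> lands@4:L; in-air after throw: [b1@4:L]
Beat 1 (R): throw ball2 h=6 -> lands@7:R; in-air after throw: [b1@4:L b2@7:R]
Beat 2 (L): throw ball3 h=3 -> lands@5:R; in-air after throw: [b1@4:L b3@5:R b2@7:R]
Beat 3 (R): throw ball4 h=5 -> lands@8:L; in-air after throw: [b1@4:L b3@5:R b2@7:R b4@8:L]
Beat 4 (L): throw ball1 h=7 -> lands@11:R; in-air after throw: [b3@5:R b2@7:R b4@8:L b1@11:R]
Beat 5 (R): throw ball3 h=4 -> lands@9:R; in-air after throw: [b2@7:R b4@8:L b3@9:R b1@11:R]
Beat 6 (L): throw ball5 h=6 -> lands@12:L; in-air after throw: [b2@7:R b4@8:L b3@9:R b1@11:R b5@12:L]
Beat 7 (R): throw ball2 h=3 -> lands@10:L; in-air after throw: [b4@8:L b3@9:R b2@10:L b1@11:R b5@12:L]
Beat 8 (L): throw ball4 h=5 -> lands@13:R; in-air after throw: [b3@9:R b2@10:L b1@11:R b5@12:L b4@13:R]
Beat 9 (R): throw ball3 h=7 -> lands@16:L; in-air after throw: [b2@10:L b1@11:R b5@12:L b4@13:R b3@16:L]
Beat 10 (L): throw ball2 h=4 -> lands@14:L; in-air after throw: [b1@11:R b5@12:L b4@13:R b2@14:L b3@16:L]
Beat 11 (R): throw ball1 h=6 -> lands@17:R; in-air after throw: [b5@12:L b4@13:R b2@14:L b3@16:L b1@17:R]
Ball 1: thrown@0 h=4 -> first land @4; rethrown@4 h=7 -> second land @11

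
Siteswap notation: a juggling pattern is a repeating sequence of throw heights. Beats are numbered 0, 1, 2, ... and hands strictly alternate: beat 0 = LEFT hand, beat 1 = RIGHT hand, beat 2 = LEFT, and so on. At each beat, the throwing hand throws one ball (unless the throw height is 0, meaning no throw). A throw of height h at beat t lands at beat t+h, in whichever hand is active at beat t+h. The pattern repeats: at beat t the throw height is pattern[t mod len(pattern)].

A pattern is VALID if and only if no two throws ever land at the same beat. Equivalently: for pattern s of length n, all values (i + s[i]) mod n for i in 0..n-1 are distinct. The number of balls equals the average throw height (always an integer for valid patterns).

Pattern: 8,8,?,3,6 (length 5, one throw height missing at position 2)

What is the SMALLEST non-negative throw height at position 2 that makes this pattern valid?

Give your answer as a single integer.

i=0: (0 + 8) mod 5 = 3
i=1: (1 + 8) mod 5 = 4
i=2: s[i]=? (unknown)
i=3: (3 + 3) mod 5 = 1
i=4: (4 + 6) mod 5 = 0
Known residues: [0, 1, 3, 4]; need a permutation of 0..4, so missing residue r = 2
Need (2 + s) mod 5 = 2; smallest s = (2 - 2) mod 5 = 0

Answer: 0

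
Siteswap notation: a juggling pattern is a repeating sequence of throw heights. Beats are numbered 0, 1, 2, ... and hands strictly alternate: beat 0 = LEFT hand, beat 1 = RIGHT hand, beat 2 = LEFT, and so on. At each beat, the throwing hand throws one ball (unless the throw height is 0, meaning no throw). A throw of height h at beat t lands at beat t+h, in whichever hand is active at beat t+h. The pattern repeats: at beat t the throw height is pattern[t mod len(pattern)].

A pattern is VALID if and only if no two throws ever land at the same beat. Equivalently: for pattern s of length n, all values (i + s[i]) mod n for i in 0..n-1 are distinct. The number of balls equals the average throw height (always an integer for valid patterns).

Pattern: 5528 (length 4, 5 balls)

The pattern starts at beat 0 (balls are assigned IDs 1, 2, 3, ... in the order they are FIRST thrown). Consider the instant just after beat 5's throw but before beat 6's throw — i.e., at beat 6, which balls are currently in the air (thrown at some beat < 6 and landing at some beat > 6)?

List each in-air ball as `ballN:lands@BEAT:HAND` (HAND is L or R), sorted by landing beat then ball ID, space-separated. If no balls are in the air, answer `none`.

Beat 0 (L): throw ball1 h=5 -> lands@5:R; in-air after throw: [b1@5:R]
Beat 1 (R): throw ball2 h=5 -> lands@6:L; in-air after throw: [b1@5:R b2@6:L]
Beat 2 (L): throw ball3 h=2 -> lands@4:L; in-air after throw: [b3@4:L b1@5:R b2@6:L]
Beat 3 (R): throw ball4 h=8 -> lands@11:R; in-air after throw: [b3@4:L b1@5:R b2@6:L b4@11:R]
Beat 4 (L): throw ball3 h=5 -> lands@9:R; in-air after throw: [b1@5:R b2@6:L b3@9:R b4@11:R]
Beat 5 (R): throw ball1 h=5 -> lands@10:L; in-air after throw: [b2@6:L b3@9:R b1@10:L b4@11:R]
Beat 6 (L): throw ball2 h=2 -> lands@8:L; in-air after throw: [b2@8:L b3@9:R b1@10:L b4@11:R]

Answer: ball3:lands@9:R ball1:lands@10:L ball4:lands@11:R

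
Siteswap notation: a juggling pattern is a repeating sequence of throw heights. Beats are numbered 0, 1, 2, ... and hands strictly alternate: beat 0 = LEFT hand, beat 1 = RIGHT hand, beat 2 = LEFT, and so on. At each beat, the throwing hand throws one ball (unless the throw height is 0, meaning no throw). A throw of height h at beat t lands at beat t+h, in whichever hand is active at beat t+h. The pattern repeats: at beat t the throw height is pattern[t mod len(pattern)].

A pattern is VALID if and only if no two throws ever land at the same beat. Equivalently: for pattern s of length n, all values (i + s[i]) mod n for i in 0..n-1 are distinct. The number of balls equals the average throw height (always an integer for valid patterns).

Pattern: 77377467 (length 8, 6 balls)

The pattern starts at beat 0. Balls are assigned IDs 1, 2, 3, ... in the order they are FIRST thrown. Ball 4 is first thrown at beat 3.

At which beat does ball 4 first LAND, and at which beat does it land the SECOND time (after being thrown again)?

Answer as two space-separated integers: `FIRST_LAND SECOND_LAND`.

Beat 0 (L): throw ball1 h=7 -> lands@7:R; in-air after throw: [b1@7:R]
Beat 1 (R): throw ball2 h=7 -> lands@8:L; in-air after throw: [b1@7:R b2@8:L]
Beat 2 (L): throw ball3 h=3 -> lands@5:R; in-air after throw: [b3@5:R b1@7:R b2@8:L]
Beat 3 (R): throw ball4 h=7 -> lands@10:L; in-air after throw: [b3@5:R b1@7:R b2@8:L b4@10:L]
Beat 4 (L): throw ball5 h=7 -> lands@11:R; in-air after throw: [b3@5:R b1@7:R b2@8:L b4@10:L b5@11:R]
Beat 5 (R): throw ball3 h=4 -> lands@9:R; in-air after throw: [b1@7:R b2@8:L b3@9:R b4@10:L b5@11:R]
Beat 6 (L): throw ball6 h=6 -> lands@12:L; in-air after throw: [b1@7:R b2@8:L b3@9:R b4@10:L b5@11:R b6@12:L]
Beat 7 (R): throw ball1 h=7 -> lands@14:L; in-air after throw: [b2@8:L b3@9:R b4@10:L b5@11:R b6@12:L b1@14:L]
Beat 8 (L): throw ball2 h=7 -> lands@15:R; in-air after throw: [b3@9:R b4@10:L b5@11:R b6@12:L b1@14:L b2@15:R]
Beat 9 (R): throw ball3 h=7 -> lands@16:L; in-air after throw: [b4@10:L b5@11:R b6@12:L b1@14:L b2@15:R b3@16:L]
Beat 10 (L): throw ball4 h=3 -> lands@13:R; in-air after throw: [b5@11:R b6@12:L b4@13:R b1@14:L b2@15:R b3@16:L]
Beat 11 (R): throw ball5 h=7 -> lands@18:L; in-air after throw: [b6@12:L b4@13:R b1@14:L b2@15:R b3@16:L b5@18:L]
Beat 12 (L): throw ball6 h=7 -> lands@19:R; in-air after throw: [b4@13:R b1@14:L b2@15:R b3@16:L b5@18:L b6@19:R]
Beat 13 (R): throw ball4 h=4 -> lands@17:R; in-air after throw: [b1@14:L b2@15:R b3@16:L b4@17:R b5@18:L b6@19:R]
Ball 4: thrown@3 h=7 -> first land @10; rethrown@10 h=3 -> second land @13

Answer: 10 13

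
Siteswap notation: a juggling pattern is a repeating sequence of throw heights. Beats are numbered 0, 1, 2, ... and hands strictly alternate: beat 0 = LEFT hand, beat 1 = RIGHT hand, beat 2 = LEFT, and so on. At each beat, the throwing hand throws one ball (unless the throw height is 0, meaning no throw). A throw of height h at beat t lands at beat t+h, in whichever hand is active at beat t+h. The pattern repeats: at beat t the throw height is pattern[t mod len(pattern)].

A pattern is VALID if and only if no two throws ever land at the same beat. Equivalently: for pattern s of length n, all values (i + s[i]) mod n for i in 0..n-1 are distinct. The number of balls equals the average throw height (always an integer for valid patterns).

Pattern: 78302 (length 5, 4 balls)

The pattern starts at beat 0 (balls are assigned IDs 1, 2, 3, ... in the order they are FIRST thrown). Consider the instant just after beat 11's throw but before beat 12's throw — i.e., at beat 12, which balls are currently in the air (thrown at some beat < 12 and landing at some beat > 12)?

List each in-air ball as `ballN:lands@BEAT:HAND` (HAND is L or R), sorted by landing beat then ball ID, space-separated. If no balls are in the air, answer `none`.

Answer: ball4:lands@14:L ball1:lands@17:R ball2:lands@19:R

Derivation:
Beat 0 (L): throw ball1 h=7 -> lands@7:R; in-air after throw: [b1@7:R]
Beat 1 (R): throw ball2 h=8 -> lands@9:R; in-air after throw: [b1@7:R b2@9:R]
Beat 2 (L): throw ball3 h=3 -> lands@5:R; in-air after throw: [b3@5:R b1@7:R b2@9:R]
Beat 4 (L): throw ball4 h=2 -> lands@6:L; in-air after throw: [b3@5:R b4@6:L b1@7:R b2@9:R]
Beat 5 (R): throw ball3 h=7 -> lands@12:L; in-air after throw: [b4@6:L b1@7:R b2@9:R b3@12:L]
Beat 6 (L): throw ball4 h=8 -> lands@14:L; in-air after throw: [b1@7:R b2@9:R b3@12:L b4@14:L]
Beat 7 (R): throw ball1 h=3 -> lands@10:L; in-air after throw: [b2@9:R b1@10:L b3@12:L b4@14:L]
Beat 9 (R): throw ball2 h=2 -> lands@11:R; in-air after throw: [b1@10:L b2@11:R b3@12:L b4@14:L]
Beat 10 (L): throw ball1 h=7 -> lands@17:R; in-air after throw: [b2@11:R b3@12:L b4@14:L b1@17:R]
Beat 11 (R): throw ball2 h=8 -> lands@19:R; in-air after throw: [b3@12:L b4@14:L b1@17:R b2@19:R]
Beat 12 (L): throw ball3 h=3 -> lands@15:R; in-air after throw: [b4@14:L b3@15:R b1@17:R b2@19:R]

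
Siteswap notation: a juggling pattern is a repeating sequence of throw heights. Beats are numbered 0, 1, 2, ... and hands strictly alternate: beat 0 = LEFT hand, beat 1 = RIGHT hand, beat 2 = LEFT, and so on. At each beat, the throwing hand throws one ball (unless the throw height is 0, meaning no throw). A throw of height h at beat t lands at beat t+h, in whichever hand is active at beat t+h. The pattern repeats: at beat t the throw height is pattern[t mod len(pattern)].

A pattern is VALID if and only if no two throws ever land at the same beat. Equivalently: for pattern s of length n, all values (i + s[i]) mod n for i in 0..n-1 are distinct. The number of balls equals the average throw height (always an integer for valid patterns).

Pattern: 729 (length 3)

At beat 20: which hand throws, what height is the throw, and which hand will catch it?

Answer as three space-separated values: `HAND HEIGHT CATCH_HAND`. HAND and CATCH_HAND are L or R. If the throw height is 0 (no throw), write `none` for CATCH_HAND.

Answer: L 9 R

Derivation:
Beat 20: 20 mod 2 = 0, so hand = L
Throw height = pattern[20 mod 3] = pattern[2] = 9
Lands at beat 20+9=29, 29 mod 2 = 1, so catch hand = R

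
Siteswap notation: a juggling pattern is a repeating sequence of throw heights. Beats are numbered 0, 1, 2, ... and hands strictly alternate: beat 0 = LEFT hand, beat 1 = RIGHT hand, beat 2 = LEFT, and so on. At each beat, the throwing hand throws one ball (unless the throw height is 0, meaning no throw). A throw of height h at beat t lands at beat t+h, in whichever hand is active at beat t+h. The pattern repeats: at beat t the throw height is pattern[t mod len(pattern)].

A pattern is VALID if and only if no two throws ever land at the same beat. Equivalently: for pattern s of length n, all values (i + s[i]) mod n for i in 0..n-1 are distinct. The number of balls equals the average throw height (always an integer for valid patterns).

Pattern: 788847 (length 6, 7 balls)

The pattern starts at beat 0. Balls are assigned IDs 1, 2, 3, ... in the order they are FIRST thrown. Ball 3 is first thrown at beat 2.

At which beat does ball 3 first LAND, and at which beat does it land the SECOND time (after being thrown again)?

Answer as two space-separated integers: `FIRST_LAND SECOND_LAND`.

Answer: 10 14

Derivation:
Beat 0 (L): throw ball1 h=7 -> lands@7:R; in-air after throw: [b1@7:R]
Beat 1 (R): throw ball2 h=8 -> lands@9:R; in-air after throw: [b1@7:R b2@9:R]
Beat 2 (L): throw ball3 h=8 -> lands@10:L; in-air after throw: [b1@7:R b2@9:R b3@10:L]
Beat 3 (R): throw ball4 h=8 -> lands@11:R; in-air after throw: [b1@7:R b2@9:R b3@10:L b4@11:R]
Beat 4 (L): throw ball5 h=4 -> lands@8:L; in-air after throw: [b1@7:R b5@8:L b2@9:R b3@10:L b4@11:R]
Beat 5 (R): throw ball6 h=7 -> lands@12:L; in-air after throw: [b1@7:R b5@8:L b2@9:R b3@10:L b4@11:R b6@12:L]
Beat 6 (L): throw ball7 h=7 -> lands@13:R; in-air after throw: [b1@7:R b5@8:L b2@9:R b3@10:L b4@11:R b6@12:L b7@13:R]
Beat 7 (R): throw ball1 h=8 -> lands@15:R; in-air after throw: [b5@8:L b2@9:R b3@10:L b4@11:R b6@12:L b7@13:R b1@15:R]
Beat 8 (L): throw ball5 h=8 -> lands@16:L; in-air after throw: [b2@9:R b3@10:L b4@11:R b6@12:L b7@13:R b1@15:R b5@16:L]
Beat 9 (R): throw ball2 h=8 -> lands@17:R; in-air after throw: [b3@10:L b4@11:R b6@12:L b7@13:R b1@15:R b5@16:L b2@17:R]
Beat 10 (L): throw ball3 h=4 -> lands@14:L; in-air after throw: [b4@11:R b6@12:L b7@13:R b3@14:L b1@15:R b5@16:L b2@17:R]
Beat 11 (R): throw ball4 h=7 -> lands@18:L; in-air after throw: [b6@12:L b7@13:R b3@14:L b1@15:R b5@16:L b2@17:R b4@18:L]
Beat 12 (L): throw ball6 h=7 -> lands@19:R; in-air after throw: [b7@13:R b3@14:L b1@15:R b5@16:L b2@17:R b4@18:L b6@19:R]
Ball 3: thrown@2 h=8 -> first land @10; rethrown@10 h=4 -> second land @14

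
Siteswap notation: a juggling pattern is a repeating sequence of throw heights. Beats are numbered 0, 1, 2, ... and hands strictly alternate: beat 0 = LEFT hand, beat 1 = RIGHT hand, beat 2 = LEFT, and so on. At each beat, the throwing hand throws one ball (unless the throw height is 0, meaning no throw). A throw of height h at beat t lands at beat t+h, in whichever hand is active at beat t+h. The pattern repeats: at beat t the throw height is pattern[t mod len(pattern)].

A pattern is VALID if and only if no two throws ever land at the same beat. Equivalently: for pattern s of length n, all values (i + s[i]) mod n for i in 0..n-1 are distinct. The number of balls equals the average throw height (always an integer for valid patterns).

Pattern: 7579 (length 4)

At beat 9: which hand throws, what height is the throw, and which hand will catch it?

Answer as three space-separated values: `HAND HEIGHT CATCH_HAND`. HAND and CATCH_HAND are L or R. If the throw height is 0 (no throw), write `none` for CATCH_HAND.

Answer: R 5 L

Derivation:
Beat 9: 9 mod 2 = 1, so hand = R
Throw height = pattern[9 mod 4] = pattern[1] = 5
Lands at beat 9+5=14, 14 mod 2 = 0, so catch hand = L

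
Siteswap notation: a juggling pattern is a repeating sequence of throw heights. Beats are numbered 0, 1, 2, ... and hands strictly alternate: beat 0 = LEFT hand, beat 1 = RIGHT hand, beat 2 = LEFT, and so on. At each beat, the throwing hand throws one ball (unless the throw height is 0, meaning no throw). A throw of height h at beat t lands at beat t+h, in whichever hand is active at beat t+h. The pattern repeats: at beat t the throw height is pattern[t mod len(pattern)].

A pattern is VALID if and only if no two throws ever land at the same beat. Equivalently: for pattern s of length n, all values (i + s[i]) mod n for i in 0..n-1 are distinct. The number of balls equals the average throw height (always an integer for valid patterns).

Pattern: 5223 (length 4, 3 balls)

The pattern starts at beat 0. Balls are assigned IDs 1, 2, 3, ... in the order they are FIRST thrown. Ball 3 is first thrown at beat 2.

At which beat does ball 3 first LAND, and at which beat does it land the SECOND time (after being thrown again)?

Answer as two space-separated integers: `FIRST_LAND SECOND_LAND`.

Beat 0 (L): throw ball1 h=5 -> lands@5:R; in-air after throw: [b1@5:R]
Beat 1 (R): throw ball2 h=2 -> lands@3:R; in-air after throw: [b2@3:R b1@5:R]
Beat 2 (L): throw ball3 h=2 -> lands@4:L; in-air after throw: [b2@3:R b3@4:L b1@5:R]
Beat 3 (R): throw ball2 h=3 -> lands@6:L; in-air after throw: [b3@4:L b1@5:R b2@6:L]
Beat 4 (L): throw ball3 h=5 -> lands@9:R; in-air after throw: [b1@5:R b2@6:L b3@9:R]
Beat 5 (R): throw ball1 h=2 -> lands@7:R; in-air after throw: [b2@6:L b1@7:R b3@9:R]
Beat 6 (L): throw ball2 h=2 -> lands@8:L; in-air after throw: [b1@7:R b2@8:L b3@9:R]
Beat 7 (R): throw ball1 h=3 -> lands@10:L; in-air after throw: [b2@8:L b3@9:R b1@10:L]
Beat 8 (L): throw ball2 h=5 -> lands@13:R; in-air after throw: [b3@9:R b1@10:L b2@13:R]
Beat 9 (R): throw ball3 h=2 -> lands@11:R; in-air after throw: [b1@10:L b3@11:R b2@13:R]
Ball 3: thrown@2 h=2 -> first land @4; rethrown@4 h=5 -> second land @9

Answer: 4 9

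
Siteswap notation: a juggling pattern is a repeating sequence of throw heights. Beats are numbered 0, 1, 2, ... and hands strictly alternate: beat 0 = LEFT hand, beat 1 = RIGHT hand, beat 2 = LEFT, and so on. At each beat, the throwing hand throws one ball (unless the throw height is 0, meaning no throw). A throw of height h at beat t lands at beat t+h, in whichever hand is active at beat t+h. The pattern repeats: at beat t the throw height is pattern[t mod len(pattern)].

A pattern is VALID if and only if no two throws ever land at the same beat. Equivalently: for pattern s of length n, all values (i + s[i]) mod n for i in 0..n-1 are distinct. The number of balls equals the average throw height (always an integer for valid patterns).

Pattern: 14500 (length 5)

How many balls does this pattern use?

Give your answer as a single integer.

Pattern = [1, 4, 5, 0, 0], length n = 5
  position 0: throw height = 1, running sum = 1
  position 1: throw height = 4, running sum = 5
  position 2: throw height = 5, running sum = 10
  position 3: throw height = 0, running sum = 10
  position 4: throw height = 0, running sum = 10
Total sum = 10; balls = sum / n = 10 / 5 = 2

Answer: 2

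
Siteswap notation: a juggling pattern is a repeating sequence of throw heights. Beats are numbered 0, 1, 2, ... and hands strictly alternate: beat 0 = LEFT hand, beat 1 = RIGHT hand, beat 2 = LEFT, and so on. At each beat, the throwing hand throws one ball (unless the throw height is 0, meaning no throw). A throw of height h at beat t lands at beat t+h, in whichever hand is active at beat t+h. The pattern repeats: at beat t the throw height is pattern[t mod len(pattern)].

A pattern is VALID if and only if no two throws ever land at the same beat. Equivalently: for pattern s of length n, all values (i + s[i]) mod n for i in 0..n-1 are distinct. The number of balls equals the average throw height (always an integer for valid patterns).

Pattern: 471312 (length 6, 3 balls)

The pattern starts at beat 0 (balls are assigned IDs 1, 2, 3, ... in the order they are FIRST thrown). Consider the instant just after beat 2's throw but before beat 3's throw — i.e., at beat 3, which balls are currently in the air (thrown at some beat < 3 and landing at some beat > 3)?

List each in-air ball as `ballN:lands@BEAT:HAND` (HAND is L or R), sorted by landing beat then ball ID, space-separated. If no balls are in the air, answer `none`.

Beat 0 (L): throw ball1 h=4 -> lands@4:L; in-air after throw: [b1@4:L]
Beat 1 (R): throw ball2 h=7 -> lands@8:L; in-air after throw: [b1@4:L b2@8:L]
Beat 2 (L): throw ball3 h=1 -> lands@3:R; in-air after throw: [b3@3:R b1@4:L b2@8:L]
Beat 3 (R): throw ball3 h=3 -> lands@6:L; in-air after throw: [b1@4:L b3@6:L b2@8:L]

Answer: ball1:lands@4:L ball2:lands@8:L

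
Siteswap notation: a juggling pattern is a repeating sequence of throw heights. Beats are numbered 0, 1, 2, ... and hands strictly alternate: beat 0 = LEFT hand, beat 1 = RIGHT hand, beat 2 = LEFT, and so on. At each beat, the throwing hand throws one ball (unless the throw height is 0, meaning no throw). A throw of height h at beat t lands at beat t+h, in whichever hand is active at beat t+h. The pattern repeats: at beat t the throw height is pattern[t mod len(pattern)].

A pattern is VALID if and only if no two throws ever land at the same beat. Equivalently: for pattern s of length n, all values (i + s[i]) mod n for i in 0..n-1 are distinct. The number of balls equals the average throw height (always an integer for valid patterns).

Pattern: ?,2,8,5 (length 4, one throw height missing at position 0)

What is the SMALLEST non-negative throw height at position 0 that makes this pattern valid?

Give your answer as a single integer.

i=0: s[i]=? (unknown)
i=1: (1 + 2) mod 4 = 3
i=2: (2 + 8) mod 4 = 2
i=3: (3 + 5) mod 4 = 0
Known residues: [0, 2, 3]; need a permutation of 0..3, so missing residue r = 1
Need (0 + s) mod 4 = 1; smallest s = (1 - 0) mod 4 = 1

Answer: 1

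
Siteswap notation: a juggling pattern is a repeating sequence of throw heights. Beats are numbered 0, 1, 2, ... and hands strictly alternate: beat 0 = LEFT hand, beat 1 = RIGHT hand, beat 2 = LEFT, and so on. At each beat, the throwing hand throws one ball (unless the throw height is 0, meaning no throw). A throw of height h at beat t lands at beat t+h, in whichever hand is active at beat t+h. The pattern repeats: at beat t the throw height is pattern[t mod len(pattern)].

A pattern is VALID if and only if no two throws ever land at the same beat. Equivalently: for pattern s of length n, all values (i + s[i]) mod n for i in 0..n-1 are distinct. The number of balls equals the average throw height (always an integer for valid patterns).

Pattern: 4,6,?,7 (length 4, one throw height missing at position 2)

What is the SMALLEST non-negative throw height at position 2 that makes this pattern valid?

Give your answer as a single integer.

i=0: (0 + 4) mod 4 = 0
i=1: (1 + 6) mod 4 = 3
i=2: s[i]=? (unknown)
i=3: (3 + 7) mod 4 = 2
Known residues: [0, 2, 3]; need a permutation of 0..3, so missing residue r = 1
Need (2 + s) mod 4 = 1; smallest s = (1 - 2) mod 4 = 3

Answer: 3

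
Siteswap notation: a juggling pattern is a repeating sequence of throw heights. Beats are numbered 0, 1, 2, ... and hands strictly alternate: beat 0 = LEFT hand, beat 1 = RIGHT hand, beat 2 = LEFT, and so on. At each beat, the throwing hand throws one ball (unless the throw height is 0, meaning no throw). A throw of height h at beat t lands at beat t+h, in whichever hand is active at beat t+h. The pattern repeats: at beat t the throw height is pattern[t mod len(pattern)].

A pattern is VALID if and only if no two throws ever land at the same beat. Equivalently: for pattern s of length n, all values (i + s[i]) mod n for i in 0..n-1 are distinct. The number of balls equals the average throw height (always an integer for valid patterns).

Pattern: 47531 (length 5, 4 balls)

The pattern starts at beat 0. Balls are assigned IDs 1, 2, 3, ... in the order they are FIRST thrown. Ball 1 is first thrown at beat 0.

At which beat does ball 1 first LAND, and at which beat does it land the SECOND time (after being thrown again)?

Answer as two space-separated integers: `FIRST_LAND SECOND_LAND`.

Beat 0 (L): throw ball1 h=4 -> lands@4:L; in-air after throw: [b1@4:L]
Beat 1 (R): throw ball2 h=7 -> lands@8:L; in-air after throw: [b1@4:L b2@8:L]
Beat 2 (L): throw ball3 h=5 -> lands@7:R; in-air after throw: [b1@4:L b3@7:R b2@8:L]
Beat 3 (R): throw ball4 h=3 -> lands@6:L; in-air after throw: [b1@4:L b4@6:L b3@7:R b2@8:L]
Beat 4 (L): throw ball1 h=1 -> lands@5:R; in-air after throw: [b1@5:R b4@6:L b3@7:R b2@8:L]
Beat 5 (R): throw ball1 h=4 -> lands@9:R; in-air after throw: [b4@6:L b3@7:R b2@8:L b1@9:R]
Ball 1: thrown@0 h=4 -> first land @4; rethrown@4 h=1 -> second land @5

Answer: 4 5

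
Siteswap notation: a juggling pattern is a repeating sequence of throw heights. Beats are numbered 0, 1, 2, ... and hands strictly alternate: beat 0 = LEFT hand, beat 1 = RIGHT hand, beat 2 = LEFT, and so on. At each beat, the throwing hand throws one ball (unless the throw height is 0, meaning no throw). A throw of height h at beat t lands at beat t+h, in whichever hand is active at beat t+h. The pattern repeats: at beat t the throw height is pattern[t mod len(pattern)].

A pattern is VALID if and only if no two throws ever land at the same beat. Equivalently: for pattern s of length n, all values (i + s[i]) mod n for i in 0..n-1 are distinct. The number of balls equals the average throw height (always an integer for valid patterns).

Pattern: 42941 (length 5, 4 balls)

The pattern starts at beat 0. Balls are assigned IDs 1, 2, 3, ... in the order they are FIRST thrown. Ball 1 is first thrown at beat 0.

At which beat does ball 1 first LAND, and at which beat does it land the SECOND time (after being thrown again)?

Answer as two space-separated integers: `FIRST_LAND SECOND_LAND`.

Beat 0 (L): throw ball1 h=4 -> lands@4:L; in-air after throw: [b1@4:L]
Beat 1 (R): throw ball2 h=2 -> lands@3:R; in-air after throw: [b2@3:R b1@4:L]
Beat 2 (L): throw ball3 h=9 -> lands@11:R; in-air after throw: [b2@3:R b1@4:L b3@11:R]
Beat 3 (R): throw ball2 h=4 -> lands@7:R; in-air after throw: [b1@4:L b2@7:R b3@11:R]
Beat 4 (L): throw ball1 h=1 -> lands@5:R; in-air after throw: [b1@5:R b2@7:R b3@11:R]
Beat 5 (R): throw ball1 h=4 -> lands@9:R; in-air after throw: [b2@7:R b1@9:R b3@11:R]
Ball 1: thrown@0 h=4 -> first land @4; rethrown@4 h=1 -> second land @5

Answer: 4 5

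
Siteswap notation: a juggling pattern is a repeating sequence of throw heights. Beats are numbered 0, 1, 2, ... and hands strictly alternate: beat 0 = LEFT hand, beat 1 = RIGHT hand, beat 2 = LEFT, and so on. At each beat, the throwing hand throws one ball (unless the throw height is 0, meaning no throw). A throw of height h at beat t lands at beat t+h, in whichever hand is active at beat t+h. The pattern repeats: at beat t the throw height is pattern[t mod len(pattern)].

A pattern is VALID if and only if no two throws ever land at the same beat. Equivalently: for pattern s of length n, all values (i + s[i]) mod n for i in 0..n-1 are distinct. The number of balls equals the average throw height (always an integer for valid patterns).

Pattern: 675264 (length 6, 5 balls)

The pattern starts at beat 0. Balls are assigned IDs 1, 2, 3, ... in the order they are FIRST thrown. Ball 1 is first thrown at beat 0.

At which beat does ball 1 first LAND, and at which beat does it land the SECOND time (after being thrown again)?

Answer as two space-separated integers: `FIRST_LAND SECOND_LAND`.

Beat 0 (L): throw ball1 h=6 -> lands@6:L; in-air after throw: [b1@6:L]
Beat 1 (R): throw ball2 h=7 -> lands@8:L; in-air after throw: [b1@6:L b2@8:L]
Beat 2 (L): throw ball3 h=5 -> lands@7:R; in-air after throw: [b1@6:L b3@7:R b2@8:L]
Beat 3 (R): throw ball4 h=2 -> lands@5:R; in-air after throw: [b4@5:R b1@6:L b3@7:R b2@8:L]
Beat 4 (L): throw ball5 h=6 -> lands@10:L; in-air after throw: [b4@5:R b1@6:L b3@7:R b2@8:L b5@10:L]
Beat 5 (R): throw ball4 h=4 -> lands@9:R; in-air after throw: [b1@6:L b3@7:R b2@8:L b4@9:R b5@10:L]
Beat 6 (L): throw ball1 h=6 -> lands@12:L; in-air after throw: [b3@7:R b2@8:L b4@9:R b5@10:L b1@12:L]
Beat 7 (R): throw ball3 h=7 -> lands@14:L; in-air after throw: [b2@8:L b4@9:R b5@10:L b1@12:L b3@14:L]
Beat 8 (L): throw ball2 h=5 -> lands@13:R; in-air after throw: [b4@9:R b5@10:L b1@12:L b2@13:R b3@14:L]
Beat 9 (R): throw ball4 h=2 -> lands@11:R; in-air after throw: [b5@10:L b4@11:R b1@12:L b2@13:R b3@14:L]
Beat 10 (L): throw ball5 h=6 -> lands@16:L; in-air after throw: [b4@11:R b1@12:L b2@13:R b3@14:L b5@16:L]
Beat 11 (R): throw ball4 h=4 -> lands@15:R; in-air after throw: [b1@12:L b2@13:R b3@14:L b4@15:R b5@16:L]
Beat 12 (L): throw ball1 h=6 -> lands@18:L; in-air after throw: [b2@13:R b3@14:L b4@15:R b5@16:L b1@18:L]
Ball 1: thrown@0 h=6 -> first land @6; rethrown@6 h=6 -> second land @12

Answer: 6 12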